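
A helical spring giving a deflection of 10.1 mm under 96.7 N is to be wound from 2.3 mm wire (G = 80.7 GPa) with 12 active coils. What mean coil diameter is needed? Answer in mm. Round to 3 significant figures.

13.5 mm

Required rate k = F/δ = 96.7/10.1 = 9.5743 N/mm
D = (Gd⁴/(8N_a·k))^(1/3) = (80.7×10³·2.3⁴/(8·12·9.5743))^(1/3)
  = (2457.02)^(1/3) = 13.4939 mm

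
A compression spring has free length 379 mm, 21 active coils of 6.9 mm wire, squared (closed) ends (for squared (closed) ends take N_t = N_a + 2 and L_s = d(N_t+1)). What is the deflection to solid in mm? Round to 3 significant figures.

213 mm

N_t = 23; L_s = 6.9·24 = 165.6 mm
δ_solid = L₀ − L_s = 379 − 165.6 = 213.4 mm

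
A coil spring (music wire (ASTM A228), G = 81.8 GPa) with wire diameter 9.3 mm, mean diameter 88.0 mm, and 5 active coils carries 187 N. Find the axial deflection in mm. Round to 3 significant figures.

k = Gd⁴/(8D³N_a) = (81.8×10³)(9.3⁴)/(8·88.0³·5) = 22.448 N/mm
δ = F/k = 187 / 22.448 = 8.3304 mm

8.33 mm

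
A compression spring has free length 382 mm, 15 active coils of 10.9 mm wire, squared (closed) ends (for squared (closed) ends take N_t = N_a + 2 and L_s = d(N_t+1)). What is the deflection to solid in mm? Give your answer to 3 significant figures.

186 mm

N_t = 17; L_s = 10.9·18 = 196.2 mm
δ_solid = L₀ − L_s = 382 − 196.2 = 185.8 mm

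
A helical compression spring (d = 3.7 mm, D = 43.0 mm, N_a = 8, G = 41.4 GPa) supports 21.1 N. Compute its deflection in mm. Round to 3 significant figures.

13.8 mm

k = Gd⁴/(8D³N_a) = (41.4×10³)(3.7⁴)/(8·43.0³·8) = 1.5248 N/mm
δ = F/k = 21.1 / 1.5248 = 13.838 mm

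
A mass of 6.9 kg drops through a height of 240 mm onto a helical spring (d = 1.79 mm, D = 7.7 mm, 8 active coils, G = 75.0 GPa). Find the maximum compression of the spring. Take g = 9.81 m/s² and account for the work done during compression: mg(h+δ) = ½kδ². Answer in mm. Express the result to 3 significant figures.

k = Gd⁴/(8D³N_a) = (75.0×10³)(1.79⁴)/(8·7.7³·8) = 26.352 N/mm
W = mg = 6.9 × 9.81 = 67.689 N
½kδ² − Wδ − Wh = 0 → δ = (W + √(W² + 2kWh))/k
δ = (67.689 + √(4581.8 + 856211))/26.352 = (67.689 + 927.79)/26.352 = 37.776 mm

37.8 mm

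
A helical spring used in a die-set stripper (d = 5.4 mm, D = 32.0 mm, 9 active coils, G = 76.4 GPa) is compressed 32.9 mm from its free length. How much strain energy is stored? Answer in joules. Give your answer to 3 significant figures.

k = Gd⁴/(8D³N_a) = (76.4×10³)(5.4⁴)/(8·32.0³·9) = 27.535 N/mm
U = ½kδ² = 0.5 × 27.535 × 32.9² = 14902 N·mm = 14.902 J

14.9 J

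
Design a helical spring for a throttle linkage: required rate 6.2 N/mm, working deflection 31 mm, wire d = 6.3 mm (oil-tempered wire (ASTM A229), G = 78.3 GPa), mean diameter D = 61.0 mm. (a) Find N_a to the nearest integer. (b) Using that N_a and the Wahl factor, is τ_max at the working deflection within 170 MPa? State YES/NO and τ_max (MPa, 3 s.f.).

N_a = Gd⁴/(8D³k) = (78.3×10³)(6.3⁴)/(8·61.0³·6.2) = 10.96 → N_a = 11
Actual rate k = Gd⁴/(8D³·11) = 6.1752 N/mm
Working load F = kδ = 6.1752·31 = 191.43 N
C = 61.0/6.3 = 9.6825; K_W = (4C−1)/(4C−4)+0.615/C = 1.1499
τ_max = K_W·8FD/(πd³) = 1.1499·118.92 = 136.75 MPa
τ_max ≤ 170 MPa → acceptable

(a) 11 coils; (b) YES, τ_max = 137 MPa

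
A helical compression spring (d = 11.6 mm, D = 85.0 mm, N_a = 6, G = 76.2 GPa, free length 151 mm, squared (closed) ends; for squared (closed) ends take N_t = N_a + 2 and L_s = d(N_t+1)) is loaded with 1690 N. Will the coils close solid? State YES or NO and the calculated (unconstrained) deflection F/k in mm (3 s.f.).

NO, δ = 36.1 mm

k = Gd⁴/(8D³N_a) = (76.2×10³)(11.6⁴)/(8·85.0³·6) = 46.805 N/mm
N_t = 8; L_s = 11.6·9 = 104.4 mm; δ_solid = L₀ − L_s = 151 − 104.4 = 46.6 mm
δ = F/k = 1690/46.805 = 36.108 mm
δ < δ_solid → spring does not go solid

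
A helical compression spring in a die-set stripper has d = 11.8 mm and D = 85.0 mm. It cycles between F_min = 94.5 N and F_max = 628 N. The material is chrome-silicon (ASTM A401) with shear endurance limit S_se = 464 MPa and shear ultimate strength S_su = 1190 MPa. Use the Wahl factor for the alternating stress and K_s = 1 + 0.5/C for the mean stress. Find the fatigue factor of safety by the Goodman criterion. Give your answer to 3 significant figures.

C = D/d = 85.0/11.8 = 7.2034; K_W = (4C−1)/(4C−4)+0.615/C = 1.2063; K_s = 1+0.5/C = 1.0694
F_a = (F_max−F_min)/2 = 266.75 N; F_m = (F_max+F_min)/2 = 361.25 N
τ_a = K_W·8F_aD/(πd³) = 1.2063 × 35.141 = 42.39 MPa
τ_m = K_s·8F_mD/(πd³) = 1.0694 × 47.591 = 50.894 MPa
Goodman: 1/n_f = τ_a/S_se + τ_m/S_su = 42.39/464 + 50.894/1190 = 0.09136 + 0.04277 = 0.13413
n_f = 1/0.13413 = 7.456

7.46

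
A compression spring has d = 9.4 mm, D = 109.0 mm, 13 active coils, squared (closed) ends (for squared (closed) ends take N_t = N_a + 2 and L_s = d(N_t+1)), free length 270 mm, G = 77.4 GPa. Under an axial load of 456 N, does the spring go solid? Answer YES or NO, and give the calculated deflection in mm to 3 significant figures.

k = Gd⁴/(8D³N_a) = (77.4×10³)(9.4⁴)/(8·109.0³·13) = 4.4868 N/mm
N_t = 15; L_s = 9.4·16 = 150.4 mm; δ_solid = L₀ − L_s = 270 − 150.4 = 119.6 mm
δ = F/k = 456/4.4868 = 101.63 mm
δ < δ_solid → spring does not go solid

NO, δ = 102 mm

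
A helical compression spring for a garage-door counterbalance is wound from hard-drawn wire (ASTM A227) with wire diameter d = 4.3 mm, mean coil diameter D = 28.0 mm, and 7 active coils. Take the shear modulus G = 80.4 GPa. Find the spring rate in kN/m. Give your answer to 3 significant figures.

k = Gd⁴/(8D³N_a) = (80.4×10³ × 4.3⁴) / (8 × 28.0³ × 7)
  = 2.74872e+07 / 1.22931e+06 = 22.36 N/mm

22.4 kN/m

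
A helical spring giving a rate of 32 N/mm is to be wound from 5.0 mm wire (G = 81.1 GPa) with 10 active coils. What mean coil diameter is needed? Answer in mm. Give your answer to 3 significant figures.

27.1 mm

D = (Gd⁴/(8N_a·k))^(1/3) = (81.1×10³·5.0⁴/(8·10·32))^(1/3)
  = (19799.8)^(1/3) = 27.0533 mm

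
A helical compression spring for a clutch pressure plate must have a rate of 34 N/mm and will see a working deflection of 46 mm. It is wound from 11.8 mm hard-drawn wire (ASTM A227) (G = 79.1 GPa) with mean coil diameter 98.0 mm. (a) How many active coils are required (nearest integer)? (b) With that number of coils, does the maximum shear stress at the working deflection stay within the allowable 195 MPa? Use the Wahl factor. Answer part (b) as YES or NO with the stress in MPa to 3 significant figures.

N_a = Gd⁴/(8D³k) = (79.1×10³)(11.8⁴)/(8·98.0³·34) = 5.99 → N_a = 6
Actual rate k = Gd⁴/(8D³·6) = 33.946 N/mm
Working load F = kδ = 33.946·46 = 1561.5 N
C = 98.0/11.8 = 8.3051; K_W = (4C−1)/(4C−4)+0.615/C = 1.1767
τ_max = K_W·8FD/(πd³) = 1.1767·237.17 = 279.08 MPa
τ_max > 195 MPa → exceeds allowable

(a) 6 coils; (b) NO, τ_max = 279 MPa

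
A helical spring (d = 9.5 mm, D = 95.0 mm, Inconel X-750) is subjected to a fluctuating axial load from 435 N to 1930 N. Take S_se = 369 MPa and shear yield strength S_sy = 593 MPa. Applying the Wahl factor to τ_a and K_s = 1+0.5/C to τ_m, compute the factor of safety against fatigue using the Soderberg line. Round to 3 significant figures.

C = D/d = 95.0/9.5 = 10.0000; K_W = (4C−1)/(4C−4)+0.615/C = 1.1448; K_s = 1+0.5/C = 1.0500
F_a = (F_max−F_min)/2 = 747.5 N; F_m = (F_max+F_min)/2 = 1182.5 N
τ_a = K_W·8F_aD/(πd³) = 1.1448 × 210.91 = 241.46 MPa
τ_m = K_s·8F_mD/(πd³) = 1.0500 × 333.65 = 350.33 MPa
Soderberg: 1/n_f = τ_a/S_se + τ_m/S_sy = 241.46/369 + 350.33/593 = 0.65436 + 0.59078 = 1.2451
n_f = 1/1.2451 = 0.8031

0.803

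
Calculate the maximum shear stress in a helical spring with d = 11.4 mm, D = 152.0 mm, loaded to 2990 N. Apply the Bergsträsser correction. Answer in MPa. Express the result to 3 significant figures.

859 MPa

Spring index C = D/d = 152.0/11.4 = 13.3333
K_B = (4C+2)/(4C−3) = 55.333/50.333 = 1.0993
τ₀ = 8FD/(πd³) = 8·2990·152.0/(π·11.4³) = 3.63584e+06/4654.4 = 781.16 MPa
τ_max = K·τ₀ = 1.0993 × 781.16 = 858.76 MPa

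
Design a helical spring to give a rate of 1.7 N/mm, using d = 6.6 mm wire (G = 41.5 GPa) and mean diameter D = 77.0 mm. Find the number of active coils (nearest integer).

N_a = Gd⁴/(8D³k) = (41.5×10³ × 6.6⁴)/(8 × 77.0³ × 1.7)
    = 7.87452e+07 / 6.20885e+06 = 12.68 → 13 coils

13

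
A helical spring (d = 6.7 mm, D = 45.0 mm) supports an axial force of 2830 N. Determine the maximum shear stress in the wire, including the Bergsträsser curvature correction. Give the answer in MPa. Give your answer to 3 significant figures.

1300 MPa

Spring index C = D/d = 45.0/6.7 = 6.7164
K_B = (4C+2)/(4C−3) = 28.866/23.866 = 1.2095
τ₀ = 8FD/(πd³) = 8·2830·45.0/(π·6.7³) = 1.0188e+06/944.87 = 1078.2 MPa
τ_max = K·τ₀ = 1.2095 × 1078.2 = 1304.1 MPa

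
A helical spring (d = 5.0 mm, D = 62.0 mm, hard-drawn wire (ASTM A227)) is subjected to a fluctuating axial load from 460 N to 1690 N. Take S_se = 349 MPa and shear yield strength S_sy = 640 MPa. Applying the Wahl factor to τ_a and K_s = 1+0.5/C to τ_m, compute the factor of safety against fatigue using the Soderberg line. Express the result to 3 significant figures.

C = D/d = 62.0/5.0 = 12.4000; K_W = (4C−1)/(4C−4)+0.615/C = 1.1154; K_s = 1+0.5/C = 1.0403
F_a = (F_max−F_min)/2 = 615 N; F_m = (F_max+F_min)/2 = 1075 N
τ_a = K_W·8F_aD/(πd³) = 1.1154 × 776.78 = 866.41 MPa
τ_m = K_s·8F_mD/(πd³) = 1.0403 × 1357.8 = 1412.5 MPa
Soderberg: 1/n_f = τ_a/S_se + τ_m/S_sy = 866.41/349 + 1412.5/640 = 2.48254 + 2.20708 = 4.6896
n_f = 1/4.6896 = 0.2132

0.213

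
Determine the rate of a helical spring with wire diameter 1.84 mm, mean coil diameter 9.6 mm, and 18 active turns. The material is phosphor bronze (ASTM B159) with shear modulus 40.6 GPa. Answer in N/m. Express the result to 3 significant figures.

3650 N/m

k = Gd⁴/(8D³N_a) = (40.6×10³ × 1.84⁴) / (8 × 9.6³ × 18)
  = 465369 / 127402 = 3.6528 N/mm = 3652.8 N/m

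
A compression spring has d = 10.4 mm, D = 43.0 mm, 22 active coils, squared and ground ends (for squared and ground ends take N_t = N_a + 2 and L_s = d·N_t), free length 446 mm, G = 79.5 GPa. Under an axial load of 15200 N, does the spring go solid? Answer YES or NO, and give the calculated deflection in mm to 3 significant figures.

k = Gd⁴/(8D³N_a) = (79.5×10³)(10.4⁴)/(8·43.0³·22) = 66.463 N/mm
N_t = 24; L_s = 10.4·24 = 249.6 mm; δ_solid = L₀ − L_s = 446 − 249.6 = 196.4 mm
δ = F/k = 15200/66.463 = 228.7 mm
δ ≥ δ_solid → spring goes solid

YES, δ = 229 mm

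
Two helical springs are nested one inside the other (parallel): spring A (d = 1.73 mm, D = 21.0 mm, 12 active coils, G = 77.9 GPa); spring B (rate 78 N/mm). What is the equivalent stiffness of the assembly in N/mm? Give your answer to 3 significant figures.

78.8 N/mm

k_A = Gd⁴/(8D³N_a) = (77.9×10³)(1.73⁴)/(8·21.0³·12) = 0.78486 N/mm
Parallel: k_eq = 0.78486 + 78 = 78.785 N/mm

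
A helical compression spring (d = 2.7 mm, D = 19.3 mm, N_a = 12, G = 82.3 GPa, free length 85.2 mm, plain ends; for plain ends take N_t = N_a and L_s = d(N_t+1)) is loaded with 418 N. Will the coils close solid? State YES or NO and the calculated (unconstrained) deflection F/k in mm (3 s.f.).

YES, δ = 66.0 mm

k = Gd⁴/(8D³N_a) = (82.3×10³)(2.7⁴)/(8·19.3³·12) = 6.3374 N/mm
N_t = 12; L_s = 2.7·13 = 35.1 mm; δ_solid = L₀ − L_s = 85.2 − 35.1 = 50.1 mm
δ = F/k = 418/6.3374 = 65.958 mm
δ ≥ δ_solid → spring goes solid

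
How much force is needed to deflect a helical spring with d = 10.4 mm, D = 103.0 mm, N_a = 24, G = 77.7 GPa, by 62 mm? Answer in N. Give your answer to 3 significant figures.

k = Gd⁴/(8D³N_a) = (77.7×10³)(10.4⁴)/(8·103.0³·24) = 4.3325 N/mm
F = k·δ = 4.3325 × 62 = 268.62 N

269 N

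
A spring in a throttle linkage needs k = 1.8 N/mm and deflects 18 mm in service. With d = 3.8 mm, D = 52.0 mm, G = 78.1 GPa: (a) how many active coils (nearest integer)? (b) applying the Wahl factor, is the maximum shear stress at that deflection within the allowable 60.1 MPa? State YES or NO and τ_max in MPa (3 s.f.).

N_a = Gd⁴/(8D³k) = (78.1×10³)(3.8⁴)/(8·52.0³·1.8) = 8.043 → N_a = 8
Actual rate k = Gd⁴/(8D³·8) = 1.8097 N/mm
Working load F = kδ = 1.8097·18 = 32.574 N
C = 52.0/3.8 = 13.6842; K_W = (4C−1)/(4C−4)+0.615/C = 1.1041
τ_max = K_W·8FD/(πd³) = 1.1041·78.607 = 86.788 MPa
τ_max > 60.1 MPa → exceeds allowable

(a) 8 coils; (b) NO, τ_max = 86.8 MPa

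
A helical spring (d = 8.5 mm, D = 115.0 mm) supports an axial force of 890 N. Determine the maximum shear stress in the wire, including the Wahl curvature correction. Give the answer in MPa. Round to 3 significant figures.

Spring index C = D/d = 115.0/8.5 = 13.5294
K_W = (4C−1)/(4C−4) + 0.615/C = 53.118/50.118 + 0.0455 = 1.1053
τ₀ = 8FD/(πd³) = 8·890·115.0/(π·8.5³) = 818800/1929.3 = 424.4 MPa
τ_max = K·τ₀ = 1.1053 × 424.4 = 469.09 MPa

469 MPa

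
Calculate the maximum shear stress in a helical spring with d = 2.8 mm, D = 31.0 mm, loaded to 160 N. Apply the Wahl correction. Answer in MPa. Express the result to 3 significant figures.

650 MPa

Spring index C = D/d = 31.0/2.8 = 11.0714
K_W = (4C−1)/(4C−4) + 0.615/C = 43.286/40.286 + 0.0555 = 1.1300
τ₀ = 8FD/(πd³) = 8·160·31.0/(π·2.8³) = 39680/68.964 = 575.37 MPa
τ_max = K·τ₀ = 1.1300 × 575.37 = 650.18 MPa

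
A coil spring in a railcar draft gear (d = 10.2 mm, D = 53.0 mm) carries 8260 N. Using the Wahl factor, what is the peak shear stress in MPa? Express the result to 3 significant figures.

Spring index C = D/d = 53.0/10.2 = 5.1961
K_W = (4C−1)/(4C−4) + 0.615/C = 19.784/16.784 + 0.1184 = 1.2971
τ₀ = 8FD/(πd³) = 8·8260·53.0/(π·10.2³) = 3.50224e+06/3333.9 = 1050.5 MPa
τ_max = K·τ₀ = 1.2971 × 1050.5 = 1362.6 MPa

1360 MPa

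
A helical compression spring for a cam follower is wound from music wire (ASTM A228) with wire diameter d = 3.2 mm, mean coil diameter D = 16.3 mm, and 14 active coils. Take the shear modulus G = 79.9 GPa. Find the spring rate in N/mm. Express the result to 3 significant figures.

17.3 N/mm

k = Gd⁴/(8D³N_a) = (79.9×10³ × 3.2⁴) / (8 × 16.3³ × 14)
  = 8.37812e+06 / 485044 = 17.273 N/mm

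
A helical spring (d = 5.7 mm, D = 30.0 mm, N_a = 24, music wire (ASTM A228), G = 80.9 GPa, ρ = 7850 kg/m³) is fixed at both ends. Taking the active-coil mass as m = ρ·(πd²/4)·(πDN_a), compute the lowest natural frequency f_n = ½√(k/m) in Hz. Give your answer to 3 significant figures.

k = Gd⁴/(8D³N_a) = (80.9×10³)(5.7⁴)/(8·30.0³·24) = 16.473 N/mm = 16473 N/m
Wire length L = πDN_a = π·30.0·24 = 2261.9 mm
m = ρ·(πd²/4)·L = 7850 × 25.518×10⁻⁶ m² × 2.2619 m = 0.4531 kg
f_n = ½√(k/m) = 0.5·√(16473/0.4531) = 0.5·√(36357) = 95.338 Hz

95.3 Hz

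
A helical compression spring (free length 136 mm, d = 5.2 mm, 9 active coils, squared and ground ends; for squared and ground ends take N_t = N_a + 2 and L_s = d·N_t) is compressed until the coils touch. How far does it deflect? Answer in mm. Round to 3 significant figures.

78.8 mm

N_t = 11; L_s = 5.2·11 = 57.2 mm
δ_solid = L₀ − L_s = 136 − 57.2 = 78.8 mm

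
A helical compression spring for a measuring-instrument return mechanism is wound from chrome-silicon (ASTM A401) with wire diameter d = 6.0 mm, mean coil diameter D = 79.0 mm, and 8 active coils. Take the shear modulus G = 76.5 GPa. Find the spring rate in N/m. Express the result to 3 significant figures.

k = Gd⁴/(8D³N_a) = (76.5×10³ × 6.0⁴) / (8 × 79.0³ × 8)
  = 9.9144e+07 / 3.15545e+07 = 3.142 N/mm = 3142 N/m

3140 N/m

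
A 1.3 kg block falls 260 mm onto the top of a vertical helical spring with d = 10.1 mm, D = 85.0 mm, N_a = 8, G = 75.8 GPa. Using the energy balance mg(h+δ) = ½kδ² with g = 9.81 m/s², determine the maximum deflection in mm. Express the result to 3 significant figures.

k = Gd⁴/(8D³N_a) = (75.8×10³)(10.1⁴)/(8·85.0³·8) = 20.069 N/mm
W = mg = 1.3 × 9.81 = 12.753 N
½kδ² − Wδ − Wh = 0 → δ = (W + √(W² + 2kWh))/k
δ = (12.753 + √(162.64 + 133086))/20.069 = (12.753 + 365.03)/20.069 = 18.825 mm

18.8 mm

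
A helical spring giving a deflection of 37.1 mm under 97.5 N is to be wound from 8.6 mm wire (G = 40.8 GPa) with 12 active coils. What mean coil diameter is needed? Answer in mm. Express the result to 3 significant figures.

96.0 mm

Required rate k = F/δ = 97.5/37.1 = 2.628 N/mm
D = (Gd⁴/(8N_a·k))^(1/3) = (40.8×10³·8.6⁴/(8·12·2.628))^(1/3)
  = (884610)^(1/3) = 95.9955 mm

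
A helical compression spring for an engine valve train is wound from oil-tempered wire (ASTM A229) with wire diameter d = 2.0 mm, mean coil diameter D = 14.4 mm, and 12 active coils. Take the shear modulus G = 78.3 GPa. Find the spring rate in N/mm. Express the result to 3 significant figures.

4.37 N/mm

k = Gd⁴/(8D³N_a) = (78.3×10³ × 2.0⁴) / (8 × 14.4³ × 12)
  = 1.2528e+06 / 286654 = 4.3704 N/mm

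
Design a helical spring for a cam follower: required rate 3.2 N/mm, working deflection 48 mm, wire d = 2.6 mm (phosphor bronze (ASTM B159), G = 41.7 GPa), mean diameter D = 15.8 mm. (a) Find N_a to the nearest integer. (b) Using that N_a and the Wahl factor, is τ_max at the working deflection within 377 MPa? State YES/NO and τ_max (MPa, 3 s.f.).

(a) 19 coils; (b) NO, τ_max = 436 MPa

N_a = Gd⁴/(8D³k) = (41.7×10³)(2.6⁴)/(8·15.8³·3.2) = 18.87 → N_a = 19
Actual rate k = Gd⁴/(8D³·19) = 3.1784 N/mm
Working load F = kδ = 3.1784·48 = 152.57 N
C = 15.8/2.6 = 6.0769; K_W = (4C−1)/(4C−4)+0.615/C = 1.2489
τ_max = K_W·8FD/(πd³) = 1.2489·349.25 = 436.19 MPa
τ_max > 377 MPa → exceeds allowable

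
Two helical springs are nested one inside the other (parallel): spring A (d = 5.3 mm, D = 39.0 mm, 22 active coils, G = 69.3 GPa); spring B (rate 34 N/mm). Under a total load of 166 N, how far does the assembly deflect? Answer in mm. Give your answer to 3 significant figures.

4.23 mm

k_A = Gd⁴/(8D³N_a) = (69.3×10³)(5.3⁴)/(8·39.0³·22) = 5.2376 N/mm
Parallel: k_eq = 5.2376 + 34 = 39.238 N/mm
δ = F/k_eq = 166/39.238 = 4.2306 mm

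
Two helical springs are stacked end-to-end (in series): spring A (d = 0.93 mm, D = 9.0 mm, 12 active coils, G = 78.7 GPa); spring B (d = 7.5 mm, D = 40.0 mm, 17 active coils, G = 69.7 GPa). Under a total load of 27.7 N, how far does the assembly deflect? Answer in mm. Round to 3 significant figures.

34.0 mm

k_A = Gd⁴/(8D³N_a) = (78.7×10³)(0.93⁴)/(8·9.0³·12) = 0.84122 N/mm
k_B = Gd⁴/(8D³N_a) = (69.7×10³)(7.5⁴)/(8·40.0³·17) = 25.337 N/mm
Series: 1/k_eq = 1/0.84122 + 1/25.337 = 1.2282; k_eq = 0.81418 N/mm
δ = F/k_eq = 27.7/0.81418 = 34.022 mm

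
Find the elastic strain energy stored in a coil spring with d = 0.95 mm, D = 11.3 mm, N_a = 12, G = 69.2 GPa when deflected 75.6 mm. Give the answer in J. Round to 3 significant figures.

k = Gd⁴/(8D³N_a) = (69.2×10³)(0.95⁴)/(8·11.3³·12) = 0.40691 N/mm
U = ½kδ² = 0.5 × 0.40691 × 75.6² = 1162.8 N·mm = 1.1628 J

1.16 J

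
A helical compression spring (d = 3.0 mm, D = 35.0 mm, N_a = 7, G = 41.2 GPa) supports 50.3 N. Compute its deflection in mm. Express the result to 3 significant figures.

k = Gd⁴/(8D³N_a) = (41.2×10³)(3.0⁴)/(8·35.0³·7) = 1.3899 N/mm
δ = F/k = 50.3 / 1.3899 = 36.189 mm

36.2 mm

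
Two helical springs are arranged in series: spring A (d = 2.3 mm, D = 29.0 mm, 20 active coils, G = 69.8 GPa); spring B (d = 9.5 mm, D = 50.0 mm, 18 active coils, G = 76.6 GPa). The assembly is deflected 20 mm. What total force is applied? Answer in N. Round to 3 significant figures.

9.87 N

k_A = Gd⁴/(8D³N_a) = (69.8×10³)(2.3⁴)/(8·29.0³·20) = 0.50056 N/mm
k_B = Gd⁴/(8D³N_a) = (76.6×10³)(9.5⁴)/(8·50.0³·18) = 34.662 N/mm
Series: 1/k_eq = 1/0.50056 + 1/34.662 = 2.0266; k_eq = 0.49343 N/mm
F = k_eq·δ = 0.49343·20 = 9.8686 N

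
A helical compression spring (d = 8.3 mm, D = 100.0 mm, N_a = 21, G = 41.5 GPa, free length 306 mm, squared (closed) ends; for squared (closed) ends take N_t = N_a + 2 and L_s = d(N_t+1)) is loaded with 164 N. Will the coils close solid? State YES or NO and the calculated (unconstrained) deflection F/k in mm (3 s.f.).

k = Gd⁴/(8D³N_a) = (41.5×10³)(8.3⁴)/(8·100.0³·21) = 1.1723 N/mm
N_t = 23; L_s = 8.3·24 = 199.2 mm; δ_solid = L₀ − L_s = 306 − 199.2 = 106.8 mm
δ = F/k = 164/1.1723 = 139.89 mm
δ ≥ δ_solid → spring goes solid

YES, δ = 140 mm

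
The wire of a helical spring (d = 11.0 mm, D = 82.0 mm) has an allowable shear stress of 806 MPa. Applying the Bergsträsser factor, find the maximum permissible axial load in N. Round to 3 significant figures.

C = D/d = 82.0/11.0 = 7.4545
K_B = (4C+2)/(4C−3) = 31.818/26.818 = 1.1864
τ_max = K·8FD/(πd³) → F_max = τ_allow·πd³/(8DK)
F_max = 806·π·11.0³/(8·82.0·1.1864) = 3.3703e+06/778.31 = 4330.3 N

4330 N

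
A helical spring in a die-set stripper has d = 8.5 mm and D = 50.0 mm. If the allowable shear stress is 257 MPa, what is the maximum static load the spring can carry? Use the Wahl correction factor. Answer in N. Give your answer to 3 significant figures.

C = D/d = 50.0/8.5 = 5.8824
K_W = (4C−1)/(4C−4) + 0.615/C = 22.529/19.529 + 0.1045 = 1.2582
τ_max = K·8FD/(πd³) → F_max = τ_allow·πd³/(8DK)
F_max = 257·π·8.5³/(8·50.0·1.2582) = 4.9584e+05/503.27 = 985.24 N

985 N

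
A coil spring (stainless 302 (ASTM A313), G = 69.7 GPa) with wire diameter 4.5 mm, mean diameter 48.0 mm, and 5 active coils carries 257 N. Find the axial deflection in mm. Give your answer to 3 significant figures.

k = Gd⁴/(8D³N_a) = (69.7×10³)(4.5⁴)/(8·48.0³·5) = 6.461 N/mm
δ = F/k = 257 / 6.461 = 39.777 mm

39.8 mm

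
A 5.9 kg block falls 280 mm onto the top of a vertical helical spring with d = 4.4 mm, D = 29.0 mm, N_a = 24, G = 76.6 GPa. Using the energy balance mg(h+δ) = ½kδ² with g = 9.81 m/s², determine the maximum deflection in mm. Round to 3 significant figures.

k = Gd⁴/(8D³N_a) = (76.6×10³)(4.4⁴)/(8·29.0³·24) = 6.1312 N/mm
W = mg = 5.9 × 9.81 = 57.879 N
½kδ² − Wδ − Wh = 0 → δ = (W + √(W² + 2kWh))/k
δ = (57.879 + √(3350 + 198725))/6.1312 = (57.879 + 449.53)/6.1312 = 82.758 mm

82.8 mm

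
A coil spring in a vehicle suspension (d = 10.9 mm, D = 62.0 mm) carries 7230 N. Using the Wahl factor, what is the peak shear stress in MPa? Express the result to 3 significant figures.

Spring index C = D/d = 62.0/10.9 = 5.6881
K_W = (4C−1)/(4C−4) + 0.615/C = 21.752/18.752 + 0.1081 = 1.2681
τ₀ = 8FD/(πd³) = 8·7230·62.0/(π·10.9³) = 3.58608e+06/4068.5 = 881.44 MPa
τ_max = K·τ₀ = 1.2681 × 881.44 = 1117.7 MPa

1120 MPa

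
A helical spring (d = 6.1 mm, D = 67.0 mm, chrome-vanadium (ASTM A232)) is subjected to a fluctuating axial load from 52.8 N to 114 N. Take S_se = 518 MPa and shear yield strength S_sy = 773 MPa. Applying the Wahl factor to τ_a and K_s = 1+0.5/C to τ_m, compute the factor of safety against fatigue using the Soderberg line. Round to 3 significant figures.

7.41

C = D/d = 67.0/6.1 = 10.9836; K_W = (4C−1)/(4C−4)+0.615/C = 1.1311; K_s = 1+0.5/C = 1.0455
F_a = (F_max−F_min)/2 = 30.6 N; F_m = (F_max+F_min)/2 = 83.4 N
τ_a = K_W·8F_aD/(πd³) = 1.1311 × 23.001 = 26.017 MPa
τ_m = K_s·8F_mD/(πd³) = 1.0455 × 62.689 = 65.543 MPa
Soderberg: 1/n_f = τ_a/S_se + τ_m/S_sy = 26.017/518 + 65.543/773 = 0.05023 + 0.08479 = 0.13502
n_f = 1/0.13502 = 7.407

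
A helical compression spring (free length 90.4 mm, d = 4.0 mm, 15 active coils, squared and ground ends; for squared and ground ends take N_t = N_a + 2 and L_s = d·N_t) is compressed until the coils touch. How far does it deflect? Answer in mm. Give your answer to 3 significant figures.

22.4 mm

N_t = 17; L_s = 4.0·17 = 68 mm
δ_solid = L₀ − L_s = 90.4 − 68 = 22.4 mm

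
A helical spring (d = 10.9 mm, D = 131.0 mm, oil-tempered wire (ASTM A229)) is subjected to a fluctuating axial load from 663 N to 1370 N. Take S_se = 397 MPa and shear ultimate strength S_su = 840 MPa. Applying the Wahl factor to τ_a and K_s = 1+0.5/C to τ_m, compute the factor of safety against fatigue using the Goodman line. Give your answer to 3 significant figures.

C = D/d = 131.0/10.9 = 12.0183; K_W = (4C−1)/(4C−4)+0.615/C = 1.1192; K_s = 1+0.5/C = 1.0416
F_a = (F_max−F_min)/2 = 353.5 N; F_m = (F_max+F_min)/2 = 1016.5 N
τ_a = K_W·8F_aD/(πd³) = 1.1192 × 91.059 = 101.92 MPa
τ_m = K_s·8F_mD/(πd³) = 1.0416 × 261.84 = 272.74 MPa
Goodman: 1/n_f = τ_a/S_se + τ_m/S_su = 101.92/397 + 272.74/840 = 0.25672 + 0.32469 = 0.5814
n_f = 1/0.5814 = 1.72

1.72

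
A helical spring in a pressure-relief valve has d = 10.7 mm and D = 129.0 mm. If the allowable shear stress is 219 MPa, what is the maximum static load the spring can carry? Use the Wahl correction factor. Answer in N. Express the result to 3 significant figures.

730 N

C = D/d = 129.0/10.7 = 12.0561
K_W = (4C−1)/(4C−4) + 0.615/C = 47.224/44.224 + 0.0510 = 1.1188
τ_max = K·8FD/(πd³) → F_max = τ_allow·πd³/(8DK)
F_max = 219·π·10.7³/(8·129.0·1.1188) = 8.4284e+05/1154.7 = 729.95 N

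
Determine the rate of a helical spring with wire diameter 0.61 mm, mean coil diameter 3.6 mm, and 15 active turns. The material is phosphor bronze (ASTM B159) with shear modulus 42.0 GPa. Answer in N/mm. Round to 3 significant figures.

1.04 N/mm

k = Gd⁴/(8D³N_a) = (42.0×10³ × 0.61⁴) / (8 × 3.6³ × 15)
  = 5815.25 / 5598.72 = 1.0387 N/mm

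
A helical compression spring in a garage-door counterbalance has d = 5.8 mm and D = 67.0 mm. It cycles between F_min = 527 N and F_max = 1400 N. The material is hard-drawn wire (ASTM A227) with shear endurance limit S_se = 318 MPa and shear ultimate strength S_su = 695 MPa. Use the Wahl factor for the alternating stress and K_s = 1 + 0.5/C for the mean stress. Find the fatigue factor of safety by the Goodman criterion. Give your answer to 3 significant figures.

0.383

C = D/d = 67.0/5.8 = 11.5517; K_W = (4C−1)/(4C−4)+0.615/C = 1.1243; K_s = 1+0.5/C = 1.0433
F_a = (F_max−F_min)/2 = 436.5 N; F_m = (F_max+F_min)/2 = 963.5 N
τ_a = K_W·8F_aD/(πd³) = 1.1243 × 381.69 = 429.14 MPa
τ_m = K_s·8F_mD/(πd³) = 1.0433 × 842.52 = 878.99 MPa
Goodman: 1/n_f = τ_a/S_se + τ_m/S_su = 429.14/318 + 878.99/695 = 1.34951 + 1.26474 = 2.6142
n_f = 1/2.6142 = 0.3825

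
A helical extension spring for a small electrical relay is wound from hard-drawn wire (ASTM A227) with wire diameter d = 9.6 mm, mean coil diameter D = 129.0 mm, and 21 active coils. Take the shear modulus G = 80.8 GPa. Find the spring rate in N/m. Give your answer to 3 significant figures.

k = Gd⁴/(8D³N_a) = (80.8×10³ × 9.6⁴) / (8 × 129.0³ × 21)
  = 6.86272e+08 / 3.60644e+08 = 1.9029 N/mm = 1902.9 N/m

1900 N/m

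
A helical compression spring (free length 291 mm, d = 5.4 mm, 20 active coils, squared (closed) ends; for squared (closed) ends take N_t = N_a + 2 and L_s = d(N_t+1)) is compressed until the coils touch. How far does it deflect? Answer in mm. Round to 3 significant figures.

167 mm

N_t = 22; L_s = 5.4·23 = 124.2 mm
δ_solid = L₀ − L_s = 291 − 124.2 = 166.8 mm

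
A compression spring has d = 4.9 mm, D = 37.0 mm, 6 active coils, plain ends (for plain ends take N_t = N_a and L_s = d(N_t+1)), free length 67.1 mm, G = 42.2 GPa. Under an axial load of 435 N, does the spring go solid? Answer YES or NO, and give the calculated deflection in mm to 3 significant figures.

YES, δ = 43.5 mm

k = Gd⁴/(8D³N_a) = (42.2×10³)(4.9⁴)/(8·37.0³·6) = 10.006 N/mm
N_t = 6; L_s = 4.9·7 = 34.3 mm; δ_solid = L₀ − L_s = 67.1 − 34.3 = 32.8 mm
δ = F/k = 435/10.006 = 43.475 mm
δ ≥ δ_solid → spring goes solid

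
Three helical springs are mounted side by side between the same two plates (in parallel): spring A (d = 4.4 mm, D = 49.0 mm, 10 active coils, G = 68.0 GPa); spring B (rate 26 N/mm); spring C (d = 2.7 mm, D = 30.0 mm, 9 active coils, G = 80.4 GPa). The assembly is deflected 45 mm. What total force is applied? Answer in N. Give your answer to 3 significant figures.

1390 N

k_A = Gd⁴/(8D³N_a) = (68.0×10³)(4.4⁴)/(8·49.0³·10) = 2.708 N/mm
k_C = Gd⁴/(8D³N_a) = (80.4×10³)(2.7⁴)/(8·30.0³·9) = 2.1979 N/mm
Parallel: k_eq = 2.708 + 26 + 2.1979 = 30.906 N/mm
F = k_eq·δ = 30.906·45 = 1390.8 N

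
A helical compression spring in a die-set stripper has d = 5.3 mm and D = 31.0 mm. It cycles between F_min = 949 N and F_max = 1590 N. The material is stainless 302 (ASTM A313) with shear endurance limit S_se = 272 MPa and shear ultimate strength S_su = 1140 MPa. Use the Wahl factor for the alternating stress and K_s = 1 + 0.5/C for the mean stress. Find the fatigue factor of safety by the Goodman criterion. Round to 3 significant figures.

0.700

C = D/d = 31.0/5.3 = 5.8491; K_W = (4C−1)/(4C−4)+0.615/C = 1.2598; K_s = 1+0.5/C = 1.0855
F_a = (F_max−F_min)/2 = 320.5 N; F_m = (F_max+F_min)/2 = 1269.5 N
τ_a = K_W·8F_aD/(πd³) = 1.2598 × 169.94 = 214.1 MPa
τ_m = K_s·8F_mD/(πd³) = 1.0855 × 673.14 = 730.69 MPa
Goodman: 1/n_f = τ_a/S_se + τ_m/S_su = 214.1/272 + 730.69/1140 = 0.78712 + 0.64095 = 1.4281
n_f = 1/1.4281 = 0.7002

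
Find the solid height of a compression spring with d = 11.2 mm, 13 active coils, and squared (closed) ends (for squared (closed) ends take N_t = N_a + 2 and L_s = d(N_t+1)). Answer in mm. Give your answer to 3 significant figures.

squared (closed) ends: N_t = N_a + 2 = 13 + 2 = 15
L_s = d·(N_t+1) = 11.2 × 16 = 179.2 mm

179 mm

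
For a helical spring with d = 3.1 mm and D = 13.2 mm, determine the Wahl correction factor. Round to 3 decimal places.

C = D/d = 13.2/3.1 = 4.2581
K_W = (4C−1)/(4C−4) + 0.615/C = 16.032/13.032 + 0.1444 = 1.3746

1.375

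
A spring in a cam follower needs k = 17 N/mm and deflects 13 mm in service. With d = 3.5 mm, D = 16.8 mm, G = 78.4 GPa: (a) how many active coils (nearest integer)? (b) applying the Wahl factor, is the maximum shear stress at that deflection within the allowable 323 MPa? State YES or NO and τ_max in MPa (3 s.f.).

(a) 18 coils; (b) YES, τ_max = 296 MPa

N_a = Gd⁴/(8D³k) = (78.4×10³)(3.5⁴)/(8·16.8³·17) = 18.24 → N_a = 18
Actual rate k = Gd⁴/(8D³·18) = 17.231 N/mm
Working load F = kδ = 17.231·13 = 224 N
C = 16.8/3.5 = 4.8000; K_W = (4C−1)/(4C−4)+0.615/C = 1.3255
τ_max = K_W·8FD/(πd³) = 1.3255·223.5 = 296.25 MPa
τ_max ≤ 323 MPa → acceptable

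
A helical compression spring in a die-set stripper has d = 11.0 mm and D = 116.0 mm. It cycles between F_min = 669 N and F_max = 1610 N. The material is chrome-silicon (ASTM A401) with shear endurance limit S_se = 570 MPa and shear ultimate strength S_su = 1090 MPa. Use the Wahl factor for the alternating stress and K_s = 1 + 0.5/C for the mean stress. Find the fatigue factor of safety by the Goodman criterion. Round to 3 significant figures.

2.22

C = D/d = 116.0/11.0 = 10.5455; K_W = (4C−1)/(4C−4)+0.615/C = 1.1369; K_s = 1+0.5/C = 1.0474
F_a = (F_max−F_min)/2 = 470.5 N; F_m = (F_max+F_min)/2 = 1139.5 N
τ_a = K_W·8F_aD/(πd³) = 1.1369 × 104.42 = 118.71 MPa
τ_m = K_s·8F_mD/(πd³) = 1.0474 × 252.89 = 264.88 MPa
Goodman: 1/n_f = τ_a/S_se + τ_m/S_su = 118.71/570 + 264.88/1090 = 0.20827 + 0.24301 = 0.45128
n_f = 1/0.45128 = 2.216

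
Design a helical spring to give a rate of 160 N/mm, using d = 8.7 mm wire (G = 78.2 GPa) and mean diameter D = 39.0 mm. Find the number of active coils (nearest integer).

6

N_a = Gd⁴/(8D³k) = (78.2×10³ × 8.7⁴)/(8 × 39.0³ × 160)
    = 4.48006e+08 / 7.59283e+07 = 5.9 → 6 coils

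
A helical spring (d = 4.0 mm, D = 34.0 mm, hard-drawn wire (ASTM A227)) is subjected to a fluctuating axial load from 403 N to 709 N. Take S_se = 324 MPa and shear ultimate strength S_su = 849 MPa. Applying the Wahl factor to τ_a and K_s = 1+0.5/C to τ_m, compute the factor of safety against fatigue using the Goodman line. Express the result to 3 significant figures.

0.593

C = D/d = 34.0/4.0 = 8.5000; K_W = (4C−1)/(4C−4)+0.615/C = 1.1724; K_s = 1+0.5/C = 1.0588
F_a = (F_max−F_min)/2 = 153 N; F_m = (F_max+F_min)/2 = 556 N
τ_a = K_W·8F_aD/(πd³) = 1.1724 × 206.98 = 242.65 MPa
τ_m = K_s·8F_mD/(πd³) = 1.0588 × 752.17 = 796.41 MPa
Goodman: 1/n_f = τ_a/S_se + τ_m/S_su = 242.65/324 + 796.41/849 = 0.74893 + 0.93806 = 1.687
n_f = 1/1.687 = 0.5928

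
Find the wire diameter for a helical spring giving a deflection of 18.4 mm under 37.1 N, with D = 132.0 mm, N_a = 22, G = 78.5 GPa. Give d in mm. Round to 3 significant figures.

10.1 mm

Required rate k = F/δ = 37.1/18.4 = 2.0163 N/mm
d = (8D³N_a·k / G)^(1/4) = (8·132.0³·22·2.0163 / (78.5×10³))^0.25
  = (10397)^0.25 = 10.0979 mm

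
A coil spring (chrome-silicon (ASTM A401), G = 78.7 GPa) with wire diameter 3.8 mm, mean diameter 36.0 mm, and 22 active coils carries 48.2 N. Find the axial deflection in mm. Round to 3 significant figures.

24.1 mm

k = Gd⁴/(8D³N_a) = (78.7×10³)(3.8⁴)/(8·36.0³·22) = 1.9984 N/mm
δ = F/k = 48.2 / 1.9984 = 24.119 mm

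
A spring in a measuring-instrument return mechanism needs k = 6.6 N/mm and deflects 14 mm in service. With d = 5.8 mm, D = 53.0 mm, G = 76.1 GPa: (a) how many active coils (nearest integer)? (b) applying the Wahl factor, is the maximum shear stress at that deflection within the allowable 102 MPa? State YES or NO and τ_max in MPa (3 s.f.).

N_a = Gd⁴/(8D³k) = (76.1×10³)(5.8⁴)/(8·53.0³·6.6) = 10.96 → N_a = 11
Actual rate k = Gd⁴/(8D³·11) = 6.5733 N/mm
Working load F = kδ = 6.5733·14 = 92.027 N
C = 53.0/5.8 = 9.1379; K_W = (4C−1)/(4C−4)+0.615/C = 1.1595
τ_max = K_W·8FD/(πd³) = 1.1595·63.657 = 73.808 MPa
τ_max ≤ 102 MPa → acceptable

(a) 11 coils; (b) YES, τ_max = 73.8 MPa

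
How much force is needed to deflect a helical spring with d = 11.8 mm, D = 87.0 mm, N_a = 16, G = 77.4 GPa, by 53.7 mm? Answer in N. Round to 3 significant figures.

956 N

k = Gd⁴/(8D³N_a) = (77.4×10³)(11.8⁴)/(8·87.0³·16) = 17.803 N/mm
F = k·δ = 17.803 × 53.7 = 956.04 N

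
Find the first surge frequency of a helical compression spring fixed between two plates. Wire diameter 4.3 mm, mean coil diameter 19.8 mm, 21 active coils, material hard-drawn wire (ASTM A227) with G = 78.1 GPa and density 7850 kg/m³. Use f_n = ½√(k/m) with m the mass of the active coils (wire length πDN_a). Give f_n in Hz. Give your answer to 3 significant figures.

185 Hz

k = Gd⁴/(8D³N_a) = (78.1×10³)(4.3⁴)/(8·19.8³·21) = 20.475 N/mm = 20475 N/m
Wire length L = πDN_a = π·19.8·21 = 1306.3 mm
m = ρ·(πd²/4)·L = 7850 × 14.522×10⁻⁶ m² × 1.3063 m = 0.14891 kg
f_n = ½√(k/m) = 0.5·√(20475/0.14891) = 0.5·√(1.375e+05) = 185.4 Hz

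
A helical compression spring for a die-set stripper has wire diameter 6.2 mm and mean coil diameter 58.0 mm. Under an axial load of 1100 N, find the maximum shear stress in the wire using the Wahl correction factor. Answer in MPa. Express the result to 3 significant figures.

788 MPa

Spring index C = D/d = 58.0/6.2 = 9.3548
K_W = (4C−1)/(4C−4) + 0.615/C = 36.419/33.419 + 0.0657 = 1.1555
τ₀ = 8FD/(πd³) = 8·1100·58.0/(π·6.2³) = 510400/748.73 = 681.69 MPa
τ_max = K·τ₀ = 1.1555 × 681.69 = 787.7 MPa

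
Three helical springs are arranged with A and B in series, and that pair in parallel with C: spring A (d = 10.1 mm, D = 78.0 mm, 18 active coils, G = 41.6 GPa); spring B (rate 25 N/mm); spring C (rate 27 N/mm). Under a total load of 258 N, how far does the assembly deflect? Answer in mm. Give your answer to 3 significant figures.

8.05 mm

k_A = Gd⁴/(8D³N_a) = (41.6×10³)(10.1⁴)/(8·78.0³·18) = 6.3348 N/mm
Springs A,B series: k_AB = 1/(1/6.3348+1/25) = 5.0541 N/mm; parallel with C: k_eq = 5.0541+27 = 32.054 N/mm
δ = F/k_eq = 258/32.054 = 8.0489 mm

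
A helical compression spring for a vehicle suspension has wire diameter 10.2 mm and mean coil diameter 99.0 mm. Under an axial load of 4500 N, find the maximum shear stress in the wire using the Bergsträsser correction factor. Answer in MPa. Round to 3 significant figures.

1220 MPa

Spring index C = D/d = 99.0/10.2 = 9.7059
K_B = (4C+2)/(4C−3) = 40.824/35.824 = 1.1396
τ₀ = 8FD/(πd³) = 8·4500·99.0/(π·10.2³) = 3.564e+06/3333.9 = 1069 MPa
τ_max = K·τ₀ = 1.1396 × 1069 = 1218.2 MPa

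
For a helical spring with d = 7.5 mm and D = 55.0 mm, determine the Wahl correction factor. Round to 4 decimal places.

1.2023

C = D/d = 55.0/7.5 = 7.3333
K_W = (4C−1)/(4C−4) + 0.615/C = 28.333/25.333 + 0.0839 = 1.2023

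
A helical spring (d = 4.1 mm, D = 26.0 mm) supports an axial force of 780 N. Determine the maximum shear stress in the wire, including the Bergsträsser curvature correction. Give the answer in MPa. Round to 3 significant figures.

Spring index C = D/d = 26.0/4.1 = 6.3415
K_B = (4C+2)/(4C−3) = 27.366/22.366 = 1.2236
τ₀ = 8FD/(πd³) = 8·780·26.0/(π·4.1³) = 162240/216.52 = 749.3 MPa
τ_max = K·τ₀ = 1.2236 × 749.3 = 916.81 MPa

917 MPa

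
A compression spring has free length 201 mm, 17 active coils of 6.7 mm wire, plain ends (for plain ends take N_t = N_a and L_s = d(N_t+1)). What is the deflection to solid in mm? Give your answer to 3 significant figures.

N_t = 17; L_s = 6.7·18 = 120.6 mm
δ_solid = L₀ − L_s = 201 − 120.6 = 80.4 mm

80.4 mm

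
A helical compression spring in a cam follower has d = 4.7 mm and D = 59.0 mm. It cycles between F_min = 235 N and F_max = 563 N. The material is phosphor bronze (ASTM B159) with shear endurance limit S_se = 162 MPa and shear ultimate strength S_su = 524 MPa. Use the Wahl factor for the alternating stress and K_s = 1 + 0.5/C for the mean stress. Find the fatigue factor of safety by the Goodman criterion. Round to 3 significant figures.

C = D/d = 59.0/4.7 = 12.5532; K_W = (4C−1)/(4C−4)+0.615/C = 1.1139; K_s = 1+0.5/C = 1.0398
F_a = (F_max−F_min)/2 = 164 N; F_m = (F_max+F_min)/2 = 399 N
τ_a = K_W·8F_aD/(πd³) = 1.1139 × 237.32 = 264.36 MPa
τ_m = K_s·8F_mD/(πd³) = 1.0398 × 577.39 = 600.39 MPa
Goodman: 1/n_f = τ_a/S_se + τ_m/S_su = 264.36/162 + 600.39/524 = 1.63184 + 1.14578 = 2.7776
n_f = 1/2.7776 = 0.36

0.360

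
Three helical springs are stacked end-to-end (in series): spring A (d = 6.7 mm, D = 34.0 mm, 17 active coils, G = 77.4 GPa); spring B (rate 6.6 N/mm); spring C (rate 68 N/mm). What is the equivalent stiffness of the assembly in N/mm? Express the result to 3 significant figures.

4.99 N/mm

k_A = Gd⁴/(8D³N_a) = (77.4×10³)(6.7⁴)/(8·34.0³·17) = 29.179 N/mm
Series: 1/k_eq = 1/29.179 + 1/6.6 + 1/68 = 0.20049; k_eq = 4.9877 N/mm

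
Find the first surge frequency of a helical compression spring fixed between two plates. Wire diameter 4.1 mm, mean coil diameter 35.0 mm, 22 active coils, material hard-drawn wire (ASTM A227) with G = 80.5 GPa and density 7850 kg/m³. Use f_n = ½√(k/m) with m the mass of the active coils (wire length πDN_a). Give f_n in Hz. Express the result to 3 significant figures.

k = Gd⁴/(8D³N_a) = (80.5×10³)(4.1⁴)/(8·35.0³·22) = 3.0145 N/mm = 3014.5 N/m
Wire length L = πDN_a = π·35.0·22 = 2419 mm
m = ρ·(πd²/4)·L = 7850 × 13.203×10⁻⁶ m² × 2.419 m = 0.25071 kg
f_n = ½√(k/m) = 0.5·√(3014.5/0.25071) = 0.5·√(12024) = 54.827 Hz

54.8 Hz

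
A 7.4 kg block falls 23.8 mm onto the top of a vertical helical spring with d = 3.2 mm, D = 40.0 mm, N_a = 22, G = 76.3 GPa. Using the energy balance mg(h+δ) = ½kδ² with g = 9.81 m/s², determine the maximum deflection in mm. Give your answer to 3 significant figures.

k = Gd⁴/(8D³N_a) = (76.3×10³)(3.2⁴)/(8·40.0³·22) = 0.71028 N/mm
W = mg = 7.4 × 9.81 = 72.594 N
½kδ² − Wδ − Wh = 0 → δ = (W + √(W² + 2kWh))/k
δ = (72.594 + √(5269.9 + 2454.37))/0.71028 = (72.594 + 87.888)/0.71028 = 225.94 mm

226 mm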